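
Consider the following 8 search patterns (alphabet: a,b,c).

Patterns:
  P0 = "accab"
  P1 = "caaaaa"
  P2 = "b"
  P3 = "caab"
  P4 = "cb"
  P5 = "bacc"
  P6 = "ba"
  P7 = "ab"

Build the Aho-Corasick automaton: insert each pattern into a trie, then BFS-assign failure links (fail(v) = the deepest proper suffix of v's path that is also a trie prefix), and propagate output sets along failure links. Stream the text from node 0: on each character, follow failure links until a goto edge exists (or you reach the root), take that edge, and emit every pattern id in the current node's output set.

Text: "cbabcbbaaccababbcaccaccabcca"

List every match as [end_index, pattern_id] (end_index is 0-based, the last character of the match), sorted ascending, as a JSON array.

Build:
Trie (insert patterns):
  0='ε' goto a→1 b→12 c→6
  1='a' goto b→18 c→2
  2='ac' goto c→3
  3='acc' goto a→4
  4='acca' goto b→5
  5='accab' goto ·  [P0 ends]
  6='c' goto a→7 b→14
  7='ca' goto a→8
  8='caa' goto a→9 b→13
  9='caaa' goto a→10
  10='caaaa' goto a→11
  11='caaaaa' goto ·  [P1 ends]
  12='b' goto a→15  [P2 ends]
  13='caab' goto ·  [P3 ends]
  14='cb' goto ·  [P4 ends]
  15='ba' goto c→16  [P6 ends]
  16='bac' goto c→17
  17='bacc' goto ·  [P5 ends]
  18='ab' goto ·  [P7 ends]

BFS fail/out derivation:
  fail(1) 'a': from fail(0)=0 chase 'a': 0 ⇒ 0;  out=∅∪out(0)=∅
  fail(6) 'c': from fail(0)=0 chase 'c': 0 ⇒ 0;  out=∅∪out(0)=∅
  fail(12) 'b': from fail(0)=0 chase 'b': 0 ⇒ 0;  out={2}∪out(0)={2}
  fail(2) 'ac': from fail(1)=0 chase 'c': 0 ⇒ 6;  out=∅∪out(6)=∅
  fail(7) 'ca': from fail(6)=0 chase 'a': 0 ⇒ 1;  out=∅∪out(1)=∅
  fail(14) 'cb': from fail(6)=0 chase 'b': 0 ⇒ 12;  out={4}∪out(12)={2,4}
  fail(15) 'ba': from fail(12)=0 chase 'a': 0 ⇒ 1;  out={6}∪out(1)={6}
  fail(18) 'ab': from fail(1)=0 chase 'b': 0 ⇒ 12;  out={7}∪out(12)={2,7}
  fail(3) 'acc': from fail(2)=6 chase 'c': 6→0 ⇒ 6;  out=∅∪out(6)=∅
  fail(8) 'caa': from fail(7)=1 chase 'a': 1→0 ⇒ 1;  out=∅∪out(1)=∅
  fail(16) 'bac': from fail(15)=1 chase 'c': 1 ⇒ 2;  out=∅∪out(2)=∅
  fail(4) 'acca': from fail(3)=6 chase 'a': 6 ⇒ 7;  out=∅∪out(7)=∅
  fail(9) 'caaa': from fail(8)=1 chase 'a': 1→0 ⇒ 1;  out=∅∪out(1)=∅
  fail(13) 'caab': from fail(8)=1 chase 'b': 1 ⇒ 18;  out={3}∪out(18)={2,3,7}
  fail(17) 'bacc': from fail(16)=2 chase 'c': 2 ⇒ 3;  out={5}∪out(3)={5}
  fail(5) 'accab': from fail(4)=7 chase 'b': 7→1 ⇒ 18;  out={0}∪out(18)={0,2,7}
  fail(10) 'caaaa': from fail(9)=1 chase 'a': 1→0 ⇒ 1;  out=∅∪out(1)=∅
  fail(11) 'caaaaa': from fail(10)=1 chase 'a': 1→0 ⇒ 1;  out={1}∪out(1)={1}

Run:
pos 0 'c': at 6
pos 1 'b': at 14  ** P2@[1:1],P4@[0:1]
pos 2 'a': at 15 (fail-walked)  ** P6@[1:2]
pos 3 'b': at 18 (fail-walked)  ** P2@[3:3],P7@[2:3]
pos 4 'c': at 6 (fail-walked)
pos 5 'b': at 14  ** P2@[5:5],P4@[4:5]
pos 6 'b': at 12 (fail-walked)  ** P2@[6:6]
pos 7 'a': at 15  ** P6@[6:7]
pos 8 'a': at 1 (fail-walked)
pos 9 'c': at 2
pos 10 'c': at 3
pos 11 'a': at 4
pos 12 'b': at 5  ** P0@[8:12],P2@[12:12],P7@[11:12]
pos 13 'a': at 15 (fail-walked)  ** P6@[12:13]
pos 14 'b': at 18 (fail-walked)  ** P2@[14:14],P7@[13:14]
pos 15 'b': at 12 (fail-walked)  ** P2@[15:15]
pos 16 'c': at 6 (fail-walked)
pos 17 'a': at 7
pos 18 'c': at 2 (fail-walked)
pos 19 'c': at 3
pos 20 'a': at 4
pos 21 'c': at 2 (fail-walked)
pos 22 'c': at 3
pos 23 'a': at 4
pos 24 'b': at 5  ** P0@[20:24],P2@[24:24],P7@[23:24]
pos 25 'c': at 6 (fail-walked)
pos 26 'c': at 6 (fail-walked)
pos 27 'a': at 7

Matches: [[1,2],[1,4],[2,6],[3,2],[3,7],[5,2],[5,4],[6,2],[7,6],[12,0],[12,2],[12,7],[13,6],[14,2],[14,7],[15,2],[24,0],[24,2],[24,7]]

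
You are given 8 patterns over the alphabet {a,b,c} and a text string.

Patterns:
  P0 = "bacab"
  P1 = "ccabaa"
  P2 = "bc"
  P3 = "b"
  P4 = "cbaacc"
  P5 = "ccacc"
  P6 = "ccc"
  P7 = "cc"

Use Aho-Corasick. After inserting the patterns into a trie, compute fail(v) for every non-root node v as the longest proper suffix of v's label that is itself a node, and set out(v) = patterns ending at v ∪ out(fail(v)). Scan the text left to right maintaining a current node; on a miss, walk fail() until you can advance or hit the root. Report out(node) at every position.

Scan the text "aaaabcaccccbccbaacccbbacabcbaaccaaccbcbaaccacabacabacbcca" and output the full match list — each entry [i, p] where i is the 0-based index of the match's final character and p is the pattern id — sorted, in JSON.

Build:
Trie nodes:
  0='ε' goto b→1 c→6
  1='b' goto a→2 c→12  [P3 ends]
  2='ba' goto c→3
  3='bac' goto a→4
  4='baca' goto b→5
  5='bacab' goto ·  [P0 ends]
  6='c' goto b→13 c→7
  7='cc' goto a→8 c→20  [P7 ends]
  8='cca' goto b→9 c→18
  9='ccab' goto a→10
  10='ccaba' goto a→11
  11='ccabaa' goto ·  [P1 ends]
  12='bc' goto ·  [P2 ends]
  13='cb' goto a→14
  14='cba' goto a→15
  15='cbaa' goto c→16
  16='cbaac' goto c→17
  17='cbaacc' goto ·  [P4 ends]
  18='ccac' goto c→19
  19='ccacc' goto ·  [P5 ends]
  20='ccc' goto ·  [P6 ends]

BFS fail/out derivation:
  n1('b'): parent n0 fail=0; on 'b' 0 → fail=0;  out {3}∪∅={3}
  n6('c'): parent n0 fail=0; on 'c' 0 → fail=0;  out ∅∪∅=∅
  n2('ba'): parent n1 fail=0; on 'a' 0 → fail=0;  out ∅∪∅=∅
  n7('cc'): parent n6 fail=0; on 'c' 0 → fail=6;  out {7}∪∅={7}
  n12('bc'): parent n1 fail=0; on 'c' 0 → fail=6;  out {2}∪∅={2}
  n13('cb'): parent n6 fail=0; on 'b' 0 → fail=1;  out ∅∪{3}={3}
  n3('bac'): parent n2 fail=0; on 'c' 0 → fail=6;  out ∅∪∅=∅
  n8('cca'): parent n7 fail=6; on 'a' 6→0 → fail=0;  out ∅∪∅=∅
  n14('cba'): parent n13 fail=1; on 'a' 1 → fail=2;  out ∅∪∅=∅
  n20('ccc'): parent n7 fail=6; on 'c' 6 → fail=7;  out {6}∪{7}={6,7}
  n4('baca'): parent n3 fail=6; on 'a' 6→0 → fail=0;  out ∅∪∅=∅
  n9('ccab'): parent n8 fail=0; on 'b' 0 → fail=1;  out ∅∪{3}={3}
  n15('cbaa'): parent n14 fail=2; on 'a' 2→0 → fail=0;  out ∅∪∅=∅
  n18('ccac'): parent n8 fail=0; on 'c' 0 → fail=6;  out ∅∪∅=∅
  n5('bacab'): parent n4 fail=0; on 'b' 0 → fail=1;  out {0}∪{3}={0,3}
  n10('ccaba'): parent n9 fail=1; on 'a' 1 → fail=2;  out ∅∪∅=∅
  n16('cbaac'): parent n15 fail=0; on 'c' 0 → fail=6;  out ∅∪∅=∅
  n19('ccacc'): parent n18 fail=6; on 'c' 6 → fail=7;  out {5}∪{7}={5,7}
  n11('ccabaa'): parent n10 fail=2; on 'a' 2→0 → fail=0;  out {1}∪∅={1}
  n17('cbaacc'): parent n16 fail=6; on 'c' 6 → fail=7;  out {4}∪{7}={4,7}

Run:
i=0 'a': node 0→0
i=1 'a': node 0→0
i=2 'a': node 0→0
i=3 'a': node 0→0
i=4 'b': node 0→1  → match P3@[4:4]
i=5 'c': node 1→12  → match P2@[4:5]
i=6 'a': node 12→0 (via fail)
i=7 'c': node 0→6
i=8 'c': node 6→7  → match P7@[7:8]
i=9 'c': node 7→20  → match P6@[7:9],P7@[8:9]
i=10 'c': node 20→20 (via fail)  → match P6@[8:10],P7@[9:10]
i=11 'b': node 20→13 (via fail)  → match P3@[11:11]
i=12 'c': node 13→12 (via fail)  → match P2@[11:12]
i=13 'c': node 12→7 (via fail)  → match P7@[12:13]
i=14 'b': node 7→13 (via fail)  → match P3@[14:14]
i=15 'a': node 13→14
i=16 'a': node 14→15
i=17 'c': node 15→16
i=18 'c': node 16→17  → match P4@[13:18],P7@[17:18]
i=19 'c': node 17→20 (via fail)  → match P6@[17:19],P7@[18:19]
i=20 'b': node 20→13 (via fail)  → match P3@[20:20]
i=21 'b': node 13→1 (via fail)  → match P3@[21:21]
i=22 'a': node 1→2
i=23 'c': node 2→3
i=24 'a': node 3→4
i=25 'b': node 4→5  → match P0@[21:25],P3@[25:25]
i=26 'c': node 5→12 (via fail)  → match P2@[25:26]
i=27 'b': node 12→13 (via fail)  → match P3@[27:27]
i=28 'a': node 13→14
i=29 'a': node 14→15
i=30 'c': node 15→16
i=31 'c': node 16→17  → match P4@[26:31],P7@[30:31]
i=32 'a': node 17→8 (via fail)
i=33 'a': node 8→0 (via fail)
i=34 'c': node 0→6
i=35 'c': node 6→7  → match P7@[34:35]
i=36 'b': node 7→13 (via fail)  → match P3@[36:36]
i=37 'c': node 13→12 (via fail)  → match P2@[36:37]
i=38 'b': node 12→13 (via fail)  → match P3@[38:38]
i=39 'a': node 13→14
i=40 'a': node 14→15
i=41 'c': node 15→16
i=42 'c': node 16→17  → match P4@[37:42],P7@[41:42]
i=43 'a': node 17→8 (via fail)
i=44 'c': node 8→18
i=45 'a': node 18→0 (via fail)
i=46 'b': node 0→1  → match P3@[46:46]
i=47 'a': node 1→2
i=48 'c': node 2→3
i=49 'a': node 3→4
i=50 'b': node 4→5  → match P0@[46:50],P3@[50:50]
i=51 'a': node 5→2 (via fail)
i=52 'c': node 2→3
i=53 'b': node 3→13 (via fail)  → match P3@[53:53]
i=54 'c': node 13→12 (via fail)  → match P2@[53:54]
i=55 'c': node 12→7 (via fail)  → match P7@[54:55]
i=56 'a': node 7→8

All matches (sorted): [[4,3],[5,2],[8,7],[9,6],[9,7],[10,6],[10,7],[11,3],[12,2],[13,7],[14,3],[18,4],[18,7],[19,6],[19,7],[20,3],[21,3],[25,0],[25,3],[26,2],[27,3],[31,4],[31,7],[35,7],[36,3],[37,2],[38,3],[42,4],[42,7],[46,3],[50,0],[50,3],[53,3],[54,2],[55,7]]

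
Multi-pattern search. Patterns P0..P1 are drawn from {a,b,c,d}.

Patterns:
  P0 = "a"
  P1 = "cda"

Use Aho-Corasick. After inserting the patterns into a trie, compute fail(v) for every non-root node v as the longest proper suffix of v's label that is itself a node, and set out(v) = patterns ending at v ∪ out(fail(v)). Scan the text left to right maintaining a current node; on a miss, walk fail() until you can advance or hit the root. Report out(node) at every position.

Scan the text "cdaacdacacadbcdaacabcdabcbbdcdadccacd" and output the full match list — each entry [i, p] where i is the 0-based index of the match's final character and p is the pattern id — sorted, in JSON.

Build:
Trie (insert patterns):
  n0 'ε': a→1 c→2
  n1 'a': ·  [P0 ends]
  n2 'c': d→3
  n3 'cd': a→4
  n4 'cda': ·  [P1 ends]

Failure links (BFS by depth):
  fail(1) 'a': from fail(0)=0 chase 'a': 0 ⇒ 0;  out={0}∪out(0)={0}
  fail(2) 'c': from fail(0)=0 chase 'c': 0 ⇒ 0;  out=∅∪out(0)=∅
  fail(3) 'cd': from fail(2)=0 chase 'd': 0 ⇒ 0;  out=∅∪out(0)=∅
  fail(4) 'cda': from fail(3)=0 chase 'a': 0 ⇒ 1;  out={1}∪out(1)={0,1}

Text stream:
i=0 'c': node 0→2
i=1 'd': node 2→3
i=2 'a': node 3→4  emit P0@[2:2],P1@[0:2]
i=3 'a': node 4→1 ·f  emit P0@[3:3]
i=4 'c': node 1→2 ·f
i=5 'd': node 2→3
i=6 'a': node 3→4  emit P0@[6:6],P1@[4:6]
i=7 'c': node 4→2 ·f
i=8 'a': node 2→1 ·f  emit P0@[8:8]
i=9 'c': node 1→2 ·f
i=10 'a': node 2→1 ·f  emit P0@[10:10]
i=11 'd': node 1→0 ·f
i=12 'b': node 0→0
i=13 'c': node 0→2
i=14 'd': node 2→3
i=15 'a': node 3→4  emit P0@[15:15],P1@[13:15]
i=16 'a': node 4→1 ·f  emit P0@[16:16]
i=17 'c': node 1→2 ·f
i=18 'a': node 2→1 ·f  emit P0@[18:18]
i=19 'b': node 1→0 ·f
i=20 'c': node 0→2
i=21 'd': node 2→3
i=22 'a': node 3→4  emit P0@[22:22],P1@[20:22]
i=23 'b': node 4→0 ·f
i=24 'c': node 0→2
i=25 'b': node 2→0 ·f
i=26 'b': node 0→0
i=27 'd': node 0→0
i=28 'c': node 0→2
i=29 'd': node 2→3
i=30 'a': node 3→4  emit P0@[30:30],P1@[28:30]
i=31 'd': node 4→0 ·f
i=32 'c': node 0→2
i=33 'c': node 2→2 ·f
i=34 'a': node 2→1 ·f  emit P0@[34:34]
i=35 'c': node 1→2 ·f
i=36 'd': node 2→3

All matches (sorted): [[2,0],[2,1],[3,0],[6,0],[6,1],[8,0],[10,0],[15,0],[15,1],[16,0],[18,0],[22,0],[22,1],[30,0],[30,1],[34,0]]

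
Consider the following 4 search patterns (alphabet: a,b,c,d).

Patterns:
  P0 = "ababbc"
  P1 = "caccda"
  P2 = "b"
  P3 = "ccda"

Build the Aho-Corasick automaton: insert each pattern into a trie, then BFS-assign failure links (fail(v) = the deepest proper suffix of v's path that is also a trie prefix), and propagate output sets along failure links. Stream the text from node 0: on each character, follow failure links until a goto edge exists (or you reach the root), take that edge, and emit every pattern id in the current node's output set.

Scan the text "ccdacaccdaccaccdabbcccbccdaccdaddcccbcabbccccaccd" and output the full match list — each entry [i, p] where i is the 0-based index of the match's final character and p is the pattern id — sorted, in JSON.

Construct AC machine:
Trie nodes:
  n0 'ε': a→1 b→13 c→7
  n1 'a': b→2
  n2 'ab': a→3
  n3 'aba': b→4
  n4 'abab': b→5
  n5 'ababb': c→6
  n6 'ababbc': ·  [P0 ends]
  n7 'c': a→8 c→14
  n8 'ca': c→9
  n9 'cac': c→10
  n10 'cacc': d→11
  n11 'caccd': a→12
  n12 'caccda': ·  [P1 ends]
  n13 'b': ·  [P2 ends]
  n14 'cc': d→15
  n15 'ccd': a→16
  n16 'ccda': ·  [P3 ends]

BFS fail/out derivation:
  fail(1) 'a': from fail(0)=0 chase 'a': 0 ⇒ 0;  out=∅∪out(0)=∅
  fail(7) 'c': from fail(0)=0 chase 'c': 0 ⇒ 0;  out=∅∪out(0)=∅
  fail(13) 'b': from fail(0)=0 chase 'b': 0 ⇒ 0;  out={2}∪out(0)={2}
  fail(2) 'ab': from fail(1)=0 chase 'b': 0 ⇒ 13;  out=∅∪out(13)={2}
  fail(8) 'ca': from fail(7)=0 chase 'a': 0 ⇒ 1;  out=∅∪out(1)=∅
  fail(14) 'cc': from fail(7)=0 chase 'c': 0 ⇒ 7;  out=∅∪out(7)=∅
  fail(3) 'aba': from fail(2)=13 chase 'a': 13→0 ⇒ 1;  out=∅∪out(1)=∅
  fail(9) 'cac': from fail(8)=1 chase 'c': 1→0 ⇒ 7;  out=∅∪out(7)=∅
  fail(15) 'ccd': from fail(14)=7 chase 'd': 7→0 ⇒ 0;  out=∅∪out(0)=∅
  fail(4) 'abab': from fail(3)=1 chase 'b': 1 ⇒ 2;  out=∅∪out(2)={2}
  fail(10) 'cacc': from fail(9)=7 chase 'c': 7 ⇒ 14;  out=∅∪out(14)=∅
  fail(16) 'ccda': from fail(15)=0 chase 'a': 0 ⇒ 1;  out={3}∪out(1)={3}
  fail(5) 'ababb': from fail(4)=2 chase 'b': 2→13→0 ⇒ 13;  out=∅∪out(13)={2}
  fail(11) 'caccd': from fail(10)=14 chase 'd': 14 ⇒ 15;  out=∅∪out(15)=∅
  fail(6) 'ababbc': from fail(5)=13 chase 'c': 13→0 ⇒ 7;  out={0}∪out(7)={0}
  fail(12) 'caccda': from fail(11)=15 chase 'a': 15 ⇒ 16;  out={1}∪out(16)={1,3}

Scan:
pos 0 'c': at 7
pos 1 'c': at 14
pos 2 'd': at 15
pos 3 'a': at 16  ** P3@[0:3]
pos 4 'c': at 7 (via fail)
pos 5 'a': at 8
pos 6 'c': at 9
pos 7 'c': at 10
pos 8 'd': at 11
pos 9 'a': at 12  ** P1@[4:9],P3@[6:9]
pos 10 'c': at 7 (via fail)
pos 11 'c': at 14
pos 12 'a': at 8 (via fail)
pos 13 'c': at 9
pos 14 'c': at 10
pos 15 'd': at 11
pos 16 'a': at 12  ** P1@[11:16],P3@[13:16]
pos 17 'b': at 2 (via fail)  ** P2@[17:17]
pos 18 'b': at 13 (via fail)  ** P2@[18:18]
pos 19 'c': at 7 (via fail)
pos 20 'c': at 14
pos 21 'c': at 14 (via fail)
pos 22 'b': at 13 (via fail)  ** P2@[22:22]
pos 23 'c': at 7 (via fail)
pos 24 'c': at 14
pos 25 'd': at 15
pos 26 'a': at 16  ** P3@[23:26]
pos 27 'c': at 7 (via fail)
pos 28 'c': at 14
pos 29 'd': at 15
pos 30 'a': at 16  ** P3@[27:30]
pos 31 'd': at 0 (via fail)
pos 32 'd': at 0
pos 33 'c': at 7
pos 34 'c': at 14
pos 35 'c': at 14 (via fail)
pos 36 'b': at 13 (via fail)  ** P2@[36:36]
pos 37 'c': at 7 (via fail)
pos 38 'a': at 8
pos 39 'b': at 2 (via fail)  ** P2@[39:39]
pos 40 'b': at 13 (via fail)  ** P2@[40:40]
pos 41 'c': at 7 (via fail)
pos 42 'c': at 14
pos 43 'c': at 14 (via fail)
pos 44 'c': at 14 (via fail)
pos 45 'a': at 8 (via fail)
pos 46 'c': at 9
pos 47 'c': at 10
pos 48 'd': at 11

Result: [[3,3],[9,1],[9,3],[16,1],[16,3],[17,2],[18,2],[22,2],[26,3],[30,3],[36,2],[39,2],[40,2]]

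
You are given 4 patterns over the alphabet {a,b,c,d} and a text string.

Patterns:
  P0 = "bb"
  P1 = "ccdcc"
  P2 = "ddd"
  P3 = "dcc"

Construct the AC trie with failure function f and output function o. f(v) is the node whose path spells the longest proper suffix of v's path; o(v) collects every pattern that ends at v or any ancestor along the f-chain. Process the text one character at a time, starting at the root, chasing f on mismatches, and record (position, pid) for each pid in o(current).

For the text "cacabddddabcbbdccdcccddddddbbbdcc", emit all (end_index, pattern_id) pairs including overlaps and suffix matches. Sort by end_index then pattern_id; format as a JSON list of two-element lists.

Construct AC machine:
Trie (insert patterns):
  0='ε' goto b→1 c→3 d→8
  1='b' goto b→2
  2='bb' goto ·  ←P0
  3='c' goto c→4
  4='cc' goto d→5
  5='ccd' goto c→6
  6='ccdc' goto c→7
  7='ccdcc' goto ·  ←P1
  8='d' goto c→11 d→9
  9='dd' goto d→10
  10='ddd' goto ·  ←P2
  11='dc' goto c→12
  12='dcc' goto ·  ←P3

Failure links (BFS by depth):
  fail(1) 'b': from fail(0)=0 chase 'b': 0 ⇒ 0;  out=∅∪out(0)=∅
  fail(3) 'c': from fail(0)=0 chase 'c': 0 ⇒ 0;  out=∅∪out(0)=∅
  fail(8) 'd': from fail(0)=0 chase 'd': 0 ⇒ 0;  out=∅∪out(0)=∅
  fail(2) 'bb': from fail(1)=0 chase 'b': 0 ⇒ 1;  out={0}∪out(1)={0}
  fail(4) 'cc': from fail(3)=0 chase 'c': 0 ⇒ 3;  out=∅∪out(3)=∅
  fail(9) 'dd': from fail(8)=0 chase 'd': 0 ⇒ 8;  out=∅∪out(8)=∅
  fail(11) 'dc': from fail(8)=0 chase 'c': 0 ⇒ 3;  out=∅∪out(3)=∅
  fail(5) 'ccd': from fail(4)=3 chase 'd': 3→0 ⇒ 8;  out=∅∪out(8)=∅
  fail(10) 'ddd': from fail(9)=8 chase 'd': 8 ⇒ 9;  out={2}∪out(9)={2}
  fail(12) 'dcc': from fail(11)=3 chase 'c': 3 ⇒ 4;  out={3}∪out(4)={3}
  fail(6) 'ccdc': from fail(5)=8 chase 'c': 8 ⇒ 11;  out=∅∪out(11)=∅
  fail(7) 'ccdcc': from fail(6)=11 chase 'c': 11 ⇒ 12;  out={1}∪out(12)={1,3}

Text stream:
pos 0 'c': at 3
pos 1 'a': at 0 (fail-walked)
pos 2 'c': at 3
pos 3 'a': at 0 (fail-walked)
pos 4 'b': at 1
pos 5 'd': at 8 (fail-walked)
pos 6 'd': at 9
pos 7 'd': at 10  ** P2@[5:7]
pos 8 'd': at 10 (fail-walked)  ** P2@[6:8]
pos 9 'a': at 0 (fail-walked)
pos 10 'b': at 1
pos 11 'c': at 3 (fail-walked)
pos 12 'b': at 1 (fail-walked)
pos 13 'b': at 2  ** P0@[12:13]
pos 14 'd': at 8 (fail-walked)
pos 15 'c': at 11
pos 16 'c': at 12  ** P3@[14:16]
pos 17 'd': at 5 (fail-walked)
pos 18 'c': at 6
pos 19 'c': at 7  ** P1@[15:19],P3@[17:19]
pos 20 'c': at 4 (fail-walked)
pos 21 'd': at 5
pos 22 'd': at 9 (fail-walked)
pos 23 'd': at 10  ** P2@[21:23]
pos 24 'd': at 10 (fail-walked)  ** P2@[22:24]
pos 25 'd': at 10 (fail-walked)  ** P2@[23:25]
pos 26 'd': at 10 (fail-walked)  ** P2@[24:26]
pos 27 'b': at 1 (fail-walked)
pos 28 'b': at 2  ** P0@[27:28]
pos 29 'b': at 2 (fail-walked)  ** P0@[28:29]
pos 30 'd': at 8 (fail-walked)
pos 31 'c': at 11
pos 32 'c': at 12  ** P3@[30:32]

Result: [[7,2],[8,2],[13,0],[16,3],[19,1],[19,3],[23,2],[24,2],[25,2],[26,2],[28,0],[29,0],[32,3]]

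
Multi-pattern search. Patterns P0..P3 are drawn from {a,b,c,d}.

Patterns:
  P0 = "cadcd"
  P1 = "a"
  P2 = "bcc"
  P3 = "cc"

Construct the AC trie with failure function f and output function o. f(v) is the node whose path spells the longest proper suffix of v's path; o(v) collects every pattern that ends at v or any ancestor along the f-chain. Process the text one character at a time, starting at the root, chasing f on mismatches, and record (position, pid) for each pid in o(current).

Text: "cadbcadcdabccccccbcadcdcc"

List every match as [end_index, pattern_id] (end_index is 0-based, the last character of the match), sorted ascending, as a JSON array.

Build:
Trie (insert patterns):
  0='ε' goto a→6 b→7 c→1
  1='c' goto a→2 c→10
  2='ca' goto d→3
  3='cad' goto c→4
  4='cadc' goto d→5
  5='cadcd' goto ·  ←P0
  6='a' goto ·  ←P1
  7='b' goto c→8
  8='bc' goto c→9
  9='bcc' goto ·  ←P2
  10='cc' goto ·  ←P3

BFS fail/out derivation:
  n1('c'): parent n0 fail=0; on 'c' 0 → fail=0;  out ∅∪∅=∅
  n6('a'): parent n0 fail=0; on 'a' 0 → fail=0;  out {1}∪∅={1}
  n7('b'): parent n0 fail=0; on 'b' 0 → fail=0;  out ∅∪∅=∅
  n2('ca'): parent n1 fail=0; on 'a' 0 → fail=6;  out ∅∪{1}={1}
  n8('bc'): parent n7 fail=0; on 'c' 0 → fail=1;  out ∅∪∅=∅
  n10('cc'): parent n1 fail=0; on 'c' 0 → fail=1;  out {3}∪∅={3}
  n3('cad'): parent n2 fail=6; on 'd' 6→0 → fail=0;  out ∅∪∅=∅
  n9('bcc'): parent n8 fail=1; on 'c' 1 → fail=10;  out {2}∪{3}={2,3}
  n4('cadc'): parent n3 fail=0; on 'c' 0 → fail=1;  out ∅∪∅=∅
  n5('cadcd'): parent n4 fail=1; on 'd' 1→0 → fail=0;  out {0}∪∅={0}

Run:
pos 0 'c': at 1
pos 1 'a': at 2  emit P1@[1:1]
pos 2 'd': at 3
pos 3 'b': at 7 (fail-walked)
pos 4 'c': at 8
pos 5 'a': at 2 (fail-walked)  emit P1@[5:5]
pos 6 'd': at 3
pos 7 'c': at 4
pos 8 'd': at 5  emit P0@[4:8]
pos 9 'a': at 6 (fail-walked)  emit P1@[9:9]
pos 10 'b': at 7 (fail-walked)
pos 11 'c': at 8
pos 12 'c': at 9  emit P2@[10:12],P3@[11:12]
pos 13 'c': at 10 (fail-walked)  emit P3@[12:13]
pos 14 'c': at 10 (fail-walked)  emit P3@[13:14]
pos 15 'c': at 10 (fail-walked)  emit P3@[14:15]
pos 16 'c': at 10 (fail-walked)  emit P3@[15:16]
pos 17 'b': at 7 (fail-walked)
pos 18 'c': at 8
pos 19 'a': at 2 (fail-walked)  emit P1@[19:19]
pos 20 'd': at 3
pos 21 'c': at 4
pos 22 'd': at 5  emit P0@[18:22]
pos 23 'c': at 1 (fail-walked)
pos 24 'c': at 10  emit P3@[23:24]

Result: [[1,1],[5,1],[8,0],[9,1],[12,2],[12,3],[13,3],[14,3],[15,3],[16,3],[19,1],[22,0],[24,3]]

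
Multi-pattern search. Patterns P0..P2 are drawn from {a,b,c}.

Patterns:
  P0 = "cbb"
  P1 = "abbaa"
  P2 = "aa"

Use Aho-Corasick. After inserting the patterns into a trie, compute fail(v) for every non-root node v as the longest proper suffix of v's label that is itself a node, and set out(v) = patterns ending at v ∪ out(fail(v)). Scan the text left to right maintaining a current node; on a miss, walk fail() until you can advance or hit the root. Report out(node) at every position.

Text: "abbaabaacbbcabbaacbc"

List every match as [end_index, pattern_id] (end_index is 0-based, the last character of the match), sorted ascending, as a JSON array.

Build:
Trie (insert patterns):
  n0 'ε': a→4 c→1
  n1 'c': b→2
  n2 'cb': b→3
  n3 'cbb': ·  [P0 ends]
  n4 'a': a→9 b→5
  n5 'ab': b→6
  n6 'abb': a→7
  n7 'abba': a→8
  n8 'abbaa': ·  [P1 ends]
  n9 'aa': ·  [P2 ends]

Failure links (BFS by depth):
  n1('c'): parent n0 fail=0; on 'c' 0 → fail=0;  out ∅∪∅=∅
  n4('a'): parent n0 fail=0; on 'a' 0 → fail=0;  out ∅∪∅=∅
  n2('cb'): parent n1 fail=0; on 'b' 0 → fail=0;  out ∅∪∅=∅
  n5('ab'): parent n4 fail=0; on 'b' 0 → fail=0;  out ∅∪∅=∅
  n9('aa'): parent n4 fail=0; on 'a' 0 → fail=4;  out {2}∪∅={2}
  n3('cbb'): parent n2 fail=0; on 'b' 0 → fail=0;  out {0}∪∅={0}
  n6('abb'): parent n5 fail=0; on 'b' 0 → fail=0;  out ∅∪∅=∅
  n7('abba'): parent n6 fail=0; on 'a' 0 → fail=4;  out ∅∪∅=∅
  n8('abbaa'): parent n7 fail=4; on 'a' 4 → fail=9;  out {1}∪{2}={1,2}

Run:
pos 0 'a': at 4
pos 1 'b': at 5
pos 2 'b': at 6
pos 3 'a': at 7
pos 4 'a': at 8  emit P1@[0:4],P2@[3:4]
pos 5 'b': at 5 ·f
pos 6 'a': at 4 ·f
pos 7 'a': at 9  emit P2@[6:7]
pos 8 'c': at 1 ·f
pos 9 'b': at 2
pos 10 'b': at 3  emit P0@[8:10]
pos 11 'c': at 1 ·f
pos 12 'a': at 4 ·f
pos 13 'b': at 5
pos 14 'b': at 6
pos 15 'a': at 7
pos 16 'a': at 8  emit P1@[12:16],P2@[15:16]
pos 17 'c': at 1 ·f
pos 18 'b': at 2
pos 19 'c': at 1 ·f

All matches (sorted): [[4,1],[4,2],[7,2],[10,0],[16,1],[16,2]]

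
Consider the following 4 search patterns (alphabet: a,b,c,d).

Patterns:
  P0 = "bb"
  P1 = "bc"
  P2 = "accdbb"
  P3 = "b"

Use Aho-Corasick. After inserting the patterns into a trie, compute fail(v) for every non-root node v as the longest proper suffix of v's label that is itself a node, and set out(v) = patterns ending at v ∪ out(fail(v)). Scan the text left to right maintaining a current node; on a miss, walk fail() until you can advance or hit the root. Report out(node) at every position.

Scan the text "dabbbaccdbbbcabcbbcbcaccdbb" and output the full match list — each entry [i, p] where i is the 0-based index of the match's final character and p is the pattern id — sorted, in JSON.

Build:
Trie (insert patterns):
  0='ε' goto a→4 b→1
  1='b' goto b→2 c→3  ←P3
  2='bb' goto ·  ←P0
  3='bc' goto ·  ←P1
  4='a' goto c→5
  5='ac' goto c→6
  6='acc' goto d→7
  7='accd' goto b→8
  8='accdb' goto b→9
  9='accdbb' goto ·  ←P2

Failure links (BFS by depth):
  fail(1) 'b': from fail(0)=0 chase 'b': 0 ⇒ 0;  out={3}∪out(0)={3}
  fail(4) 'a': from fail(0)=0 chase 'a': 0 ⇒ 0;  out=∅∪out(0)=∅
  fail(2) 'bb': from fail(1)=0 chase 'b': 0 ⇒ 1;  out={0}∪out(1)={0,3}
  fail(3) 'bc': from fail(1)=0 chase 'c': 0 ⇒ 0;  out={1}∪out(0)={1}
  fail(5) 'ac': from fail(4)=0 chase 'c': 0 ⇒ 0;  out=∅∪out(0)=∅
  fail(6) 'acc': from fail(5)=0 chase 'c': 0 ⇒ 0;  out=∅∪out(0)=∅
  fail(7) 'accd': from fail(6)=0 chase 'd': 0 ⇒ 0;  out=∅∪out(0)=∅
  fail(8) 'accdb': from fail(7)=0 chase 'b': 0 ⇒ 1;  out=∅∪out(1)={3}
  fail(9) 'accdbb': from fail(8)=1 chase 'b': 1 ⇒ 2;  out={2}∪out(2)={0,2,3}

Text stream:
i=0 'd': node 0→0
i=1 'a': node 0→4
i=2 'b': node 4→1 (fail-walked)  emit P3@[2:2]
i=3 'b': node 1→2  emit P0@[2:3],P3@[3:3]
i=4 'b': node 2→2 (fail-walked)  emit P0@[3:4],P3@[4:4]
i=5 'a': node 2→4 (fail-walked)
i=6 'c': node 4→5
i=7 'c': node 5→6
i=8 'd': node 6→7
i=9 'b': node 7→8  emit P3@[9:9]
i=10 'b': node 8→9  emit P0@[9:10],P2@[5:10],P3@[10:10]
i=11 'b': node 9→2 (fail-walked)  emit P0@[10:11],P3@[11:11]
i=12 'c': node 2→3 (fail-walked)  emit P1@[11:12]
i=13 'a': node 3→4 (fail-walked)
i=14 'b': node 4→1 (fail-walked)  emit P3@[14:14]
i=15 'c': node 1→3  emit P1@[14:15]
i=16 'b': node 3→1 (fail-walked)  emit P3@[16:16]
i=17 'b': node 1→2  emit P0@[16:17],P3@[17:17]
i=18 'c': node 2→3 (fail-walked)  emit P1@[17:18]
i=19 'b': node 3→1 (fail-walked)  emit P3@[19:19]
i=20 'c': node 1→3  emit P1@[19:20]
i=21 'a': node 3→4 (fail-walked)
i=22 'c': node 4→5
i=23 'c': node 5→6
i=24 'd': node 6→7
i=25 'b': node 7→8  emit P3@[25:25]
i=26 'b': node 8→9  emit P0@[25:26],P2@[21:26],P3@[26:26]

Matches: [[2,3],[3,0],[3,3],[4,0],[4,3],[9,3],[10,0],[10,2],[10,3],[11,0],[11,3],[12,1],[14,3],[15,1],[16,3],[17,0],[17,3],[18,1],[19,3],[20,1],[25,3],[26,0],[26,2],[26,3]]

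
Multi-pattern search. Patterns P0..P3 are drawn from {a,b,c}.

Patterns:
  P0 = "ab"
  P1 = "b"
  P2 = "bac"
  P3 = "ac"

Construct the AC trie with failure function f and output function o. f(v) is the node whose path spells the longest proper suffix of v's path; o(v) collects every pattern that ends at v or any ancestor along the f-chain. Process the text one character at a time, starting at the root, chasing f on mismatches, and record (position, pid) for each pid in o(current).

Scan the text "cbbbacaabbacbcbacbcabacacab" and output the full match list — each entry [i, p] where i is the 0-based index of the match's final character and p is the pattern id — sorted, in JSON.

Build:
Trie (insert patterns):
  0='ε' goto a→1 b→3
  1='a' goto b→2 c→6
  2='ab' goto ·  [P0 ends]
  3='b' goto a→4  [P1 ends]
  4='ba' goto c→5
  5='bac' goto ·  [P2 ends]
  6='ac' goto ·  [P3 ends]

BFS fail/out derivation:
  n1('a'): parent n0 fail=0; on 'a' 0 → fail=0;  out ∅∪∅=∅
  n3('b'): parent n0 fail=0; on 'b' 0 → fail=0;  out {1}∪∅={1}
  n2('ab'): parent n1 fail=0; on 'b' 0 → fail=3;  out {0}∪{1}={0,1}
  n4('ba'): parent n3 fail=0; on 'a' 0 → fail=1;  out ∅∪∅=∅
  n6('ac'): parent n1 fail=0; on 'c' 0 → fail=0;  out {3}∪∅={3}
  n5('bac'): parent n4 fail=1; on 'c' 1 → fail=6;  out {2}∪{3}={2,3}

Text stream:
pos 0 'c': at 0
pos 1 'b': at 3  emit P1@[1:1]
pos 2 'b': at 3 ·f  emit P1@[2:2]
pos 3 'b': at 3 ·f  emit P1@[3:3]
pos 4 'a': at 4
pos 5 'c': at 5  emit P2@[3:5],P3@[4:5]
pos 6 'a': at 1 ·f
pos 7 'a': at 1 ·f
pos 8 'b': at 2  emit P0@[7:8],P1@[8:8]
pos 9 'b': at 3 ·f  emit P1@[9:9]
pos 10 'a': at 4
pos 11 'c': at 5  emit P2@[9:11],P3@[10:11]
pos 12 'b': at 3 ·f  emit P1@[12:12]
pos 13 'c': at 0 ·f
pos 14 'b': at 3  emit P1@[14:14]
pos 15 'a': at 4
pos 16 'c': at 5  emit P2@[14:16],P3@[15:16]
pos 17 'b': at 3 ·f  emit P1@[17:17]
pos 18 'c': at 0 ·f
pos 19 'a': at 1
pos 20 'b': at 2  emit P0@[19:20],P1@[20:20]
pos 21 'a': at 4 ·f
pos 22 'c': at 5  emit P2@[20:22],P3@[21:22]
pos 23 'a': at 1 ·f
pos 24 'c': at 6  emit P3@[23:24]
pos 25 'a': at 1 ·f
pos 26 'b': at 2  emit P0@[25:26],P1@[26:26]

Matches: [[1,1],[2,1],[3,1],[5,2],[5,3],[8,0],[8,1],[9,1],[11,2],[11,3],[12,1],[14,1],[16,2],[16,3],[17,1],[20,0],[20,1],[22,2],[22,3],[24,3],[26,0],[26,1]]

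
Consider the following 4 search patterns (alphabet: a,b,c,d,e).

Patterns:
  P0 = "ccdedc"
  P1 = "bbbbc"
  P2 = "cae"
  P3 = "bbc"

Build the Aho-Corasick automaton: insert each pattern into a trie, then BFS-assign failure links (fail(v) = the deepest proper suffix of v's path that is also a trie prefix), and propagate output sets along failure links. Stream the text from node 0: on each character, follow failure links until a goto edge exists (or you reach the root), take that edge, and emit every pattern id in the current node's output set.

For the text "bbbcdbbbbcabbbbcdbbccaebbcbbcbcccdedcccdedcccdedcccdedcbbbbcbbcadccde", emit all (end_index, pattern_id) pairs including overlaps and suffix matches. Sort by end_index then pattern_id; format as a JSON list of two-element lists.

Build:
Trie nodes:
  n0 'ε': b→7 c→1
  n1 'c': a→12 c→2
  n2 'cc': d→3
  n3 'ccd': e→4
  n4 'ccde': d→5
  n5 'ccded': c→6
  n6 'ccdedc': ·  ←P0
  n7 'b': b→8
  n8 'bb': b→9 c→14
  n9 'bbb': b→10
  n10 'bbbb': c→11
  n11 'bbbbc': ·  ←P1
  n12 'ca': e→13
  n13 'cae': ·  ←P2
  n14 'bbc': ·  ←P3

BFS fail/out derivation:
  n1('c'): parent n0 fail=0; on 'c' 0 → fail=0;  out ∅∪∅=∅
  n7('b'): parent n0 fail=0; on 'b' 0 → fail=0;  out ∅∪∅=∅
  n2('cc'): parent n1 fail=0; on 'c' 0 → fail=1;  out ∅∪∅=∅
  n8('bb'): parent n7 fail=0; on 'b' 0 → fail=7;  out ∅∪∅=∅
  n12('ca'): parent n1 fail=0; on 'a' 0 → fail=0;  out ∅∪∅=∅
  n3('ccd'): parent n2 fail=1; on 'd' 1→0 → fail=0;  out ∅∪∅=∅
  n9('bbb'): parent n8 fail=7; on 'b' 7 → fail=8;  out ∅∪∅=∅
  n13('cae'): parent n12 fail=0; on 'e' 0 → fail=0;  out {2}∪∅={2}
  n14('bbc'): parent n8 fail=7; on 'c' 7→0 → fail=1;  out {3}∪∅={3}
  n4('ccde'): parent n3 fail=0; on 'e' 0 → fail=0;  out ∅∪∅=∅
  n10('bbbb'): parent n9 fail=8; on 'b' 8 → fail=9;  out ∅∪∅=∅
  n5('ccded'): parent n4 fail=0; on 'd' 0 → fail=0;  out ∅∪∅=∅
  n11('bbbbc'): parent n10 fail=9; on 'c' 9→8 → fail=14;  out {1}∪{3}={1,3}
  n6('ccdedc'): parent n5 fail=0; on 'c' 0 → fail=1;  out {0}∪∅={0}

Text stream:
pos 0 'b': at 7
pos 1 'b': at 8
pos 2 'b': at 9
pos 3 'c': at 14 ·f  ** P3@[1:3]
pos 4 'd': at 0 ·f
pos 5 'b': at 7
pos 6 'b': at 8
pos 7 'b': at 9
pos 8 'b': at 10
pos 9 'c': at 11  ** P1@[5:9],P3@[7:9]
pos 10 'a': at 12 ·f
pos 11 'b': at 7 ·f
pos 12 'b': at 8
pos 13 'b': at 9
pos 14 'b': at 10
pos 15 'c': at 11  ** P1@[11:15],P3@[13:15]
pos 16 'd': at 0 ·f
pos 17 'b': at 7
pos 18 'b': at 8
pos 19 'c': at 14  ** P3@[17:19]
pos 20 'c': at 2 ·f
pos 21 'a': at 12 ·f
pos 22 'e': at 13  ** P2@[20:22]
pos 23 'b': at 7 ·f
pos 24 'b': at 8
pos 25 'c': at 14  ** P3@[23:25]
pos 26 'b': at 7 ·f
pos 27 'b': at 8
pos 28 'c': at 14  ** P3@[26:28]
pos 29 'b': at 7 ·f
pos 30 'c': at 1 ·f
pos 31 'c': at 2
pos 32 'c': at 2 ·f
pos 33 'd': at 3
pos 34 'e': at 4
pos 35 'd': at 5
pos 36 'c': at 6  ** P0@[31:36]
pos 37 'c': at 2 ·f
pos 38 'c': at 2 ·f
pos 39 'd': at 3
pos 40 'e': at 4
pos 41 'd': at 5
pos 42 'c': at 6  ** P0@[37:42]
pos 43 'c': at 2 ·f
pos 44 'c': at 2 ·f
pos 45 'd': at 3
pos 46 'e': at 4
pos 47 'd': at 5
pos 48 'c': at 6  ** P0@[43:48]
pos 49 'c': at 2 ·f
pos 50 'c': at 2 ·f
pos 51 'd': at 3
pos 52 'e': at 4
pos 53 'd': at 5
pos 54 'c': at 6  ** P0@[49:54]
pos 55 'b': at 7 ·f
pos 56 'b': at 8
pos 57 'b': at 9
pos 58 'b': at 10
pos 59 'c': at 11  ** P1@[55:59],P3@[57:59]
pos 60 'b': at 7 ·f
pos 61 'b': at 8
pos 62 'c': at 14  ** P3@[60:62]
pos 63 'a': at 12 ·f
pos 64 'd': at 0 ·f
pos 65 'c': at 1
pos 66 'c': at 2
pos 67 'd': at 3
pos 68 'e': at 4

Result: [[3,3],[9,1],[9,3],[15,1],[15,3],[19,3],[22,2],[25,3],[28,3],[36,0],[42,0],[48,0],[54,0],[59,1],[59,3],[62,3]]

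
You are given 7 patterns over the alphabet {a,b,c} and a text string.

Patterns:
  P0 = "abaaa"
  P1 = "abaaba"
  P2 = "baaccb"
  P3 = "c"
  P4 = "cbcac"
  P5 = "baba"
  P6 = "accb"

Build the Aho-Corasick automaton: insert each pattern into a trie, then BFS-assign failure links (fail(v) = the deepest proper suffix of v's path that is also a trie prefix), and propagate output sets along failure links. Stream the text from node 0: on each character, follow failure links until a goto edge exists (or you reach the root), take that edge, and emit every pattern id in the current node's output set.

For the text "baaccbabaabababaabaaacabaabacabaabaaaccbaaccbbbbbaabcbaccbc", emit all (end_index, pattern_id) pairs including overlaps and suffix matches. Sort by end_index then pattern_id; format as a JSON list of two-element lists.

Build automaton:
Trie (insert patterns):
  0='ε' goto a→1 b→8 c→14
  1='a' goto b→2 c→21
  2='ab' goto a→3
  3='aba' goto a→4
  4='abaa' goto a→5 b→6
  5='abaaa' goto ·  [P0 ends]
  6='abaab' goto a→7
  7='abaaba' goto ·  [P1 ends]
  8='b' goto a→9
  9='ba' goto a→10 b→19
  10='baa' goto c→11
  11='baac' goto c→12
  12='baacc' goto b→13
  13='baaccb' goto ·  [P2 ends]
  14='c' goto b→15  [P3 ends]
  15='cb' goto c→16
  16='cbc' goto a→17
  17='cbca' goto c→18
  18='cbcac' goto ·  [P4 ends]
  19='bab' goto a→20
  20='baba' goto ·  [P5 ends]
  21='ac' goto c→22
  22='acc' goto b→23
  23='accb' goto ·  [P6 ends]

BFS fail/out derivation:
  fail(1) 'a': from fail(0)=0 chase 'a': 0 ⇒ 0;  out=∅∪out(0)=∅
  fail(8) 'b': from fail(0)=0 chase 'b': 0 ⇒ 0;  out=∅∪out(0)=∅
  fail(14) 'c': from fail(0)=0 chase 'c': 0 ⇒ 0;  out={3}∪out(0)={3}
  fail(2) 'ab': from fail(1)=0 chase 'b': 0 ⇒ 8;  out=∅∪out(8)=∅
  fail(9) 'ba': from fail(8)=0 chase 'a': 0 ⇒ 1;  out=∅∪out(1)=∅
  fail(15) 'cb': from fail(14)=0 chase 'b': 0 ⇒ 8;  out=∅∪out(8)=∅
  fail(21) 'ac': from fail(1)=0 chase 'c': 0 ⇒ 14;  out=∅∪out(14)={3}
  fail(3) 'aba': from fail(2)=8 chase 'a': 8 ⇒ 9;  out=∅∪out(9)=∅
  fail(10) 'baa': from fail(9)=1 chase 'a': 1→0 ⇒ 1;  out=∅∪out(1)=∅
  fail(16) 'cbc': from fail(15)=8 chase 'c': 8→0 ⇒ 14;  out=∅∪out(14)={3}
  fail(19) 'bab': from fail(9)=1 chase 'b': 1 ⇒ 2;  out=∅∪out(2)=∅
  fail(22) 'acc': from fail(21)=14 chase 'c': 14→0 ⇒ 14;  out=∅∪out(14)={3}
  fail(4) 'abaa': from fail(3)=9 chase 'a': 9 ⇒ 10;  out=∅∪out(10)=∅
  fail(11) 'baac': from fail(10)=1 chase 'c': 1 ⇒ 21;  out=∅∪out(21)={3}
  fail(17) 'cbca': from fail(16)=14 chase 'a': 14→0 ⇒ 1;  out=∅∪out(1)=∅
  fail(20) 'baba': from fail(19)=2 chase 'a': 2 ⇒ 3;  out={5}∪out(3)={5}
  fail(23) 'accb': from fail(22)=14 chase 'b': 14 ⇒ 15;  out={6}∪out(15)={6}
  fail(5) 'abaaa': from fail(4)=10 chase 'a': 10→1→0 ⇒ 1;  out={0}∪out(1)={0}
  fail(6) 'abaab': from fail(4)=10 chase 'b': 10→1 ⇒ 2;  out=∅∪out(2)=∅
  fail(12) 'baacc': from fail(11)=21 chase 'c': 21 ⇒ 22;  out=∅∪out(22)={3}
  fail(18) 'cbcac': from fail(17)=1 chase 'c': 1 ⇒ 21;  out={4}∪out(21)={3,4}
  fail(7) 'abaaba': from fail(6)=2 chase 'a': 2 ⇒ 3;  out={1}∪out(3)={1}
  fail(13) 'baaccb': from fail(12)=22 chase 'b': 22 ⇒ 23;  out={2}∪out(23)={2,6}

Text stream:
i=0 'b': node 0→8
i=1 'a': node 8→9
i=2 'a': node 9→10
i=3 'c': node 10→11  ** P3@[3:3]
i=4 'c': node 11→12  ** P3@[4:4]
i=5 'b': node 12→13  ** P2@[0:5],P6@[2:5]
i=6 'a': node 13→9 (fail-walked)
i=7 'b': node 9→19
i=8 'a': node 19→20  ** P5@[5:8]
i=9 'a': node 20→4 (fail-walked)
i=10 'b': node 4→6
i=11 'a': node 6→7  ** P1@[6:11]
i=12 'b': node 7→19 (fail-walked)
i=13 'a': node 19→20  ** P5@[10:13]
i=14 'b': node 20→19 (fail-walked)
i=15 'a': node 19→20  ** P5@[12:15]
i=16 'a': node 20→4 (fail-walked)
i=17 'b': node 4→6
i=18 'a': node 6→7  ** P1@[13:18]
i=19 'a': node 7→4 (fail-walked)
i=20 'a': node 4→5  ** P0@[16:20]
i=21 'c': node 5→21 (fail-walked)  ** P3@[21:21]
i=22 'a': node 21→1 (fail-walked)
i=23 'b': node 1→2
i=24 'a': node 2→3
i=25 'a': node 3→4
i=26 'b': node 4→6
i=27 'a': node 6→7  ** P1@[22:27]
i=28 'c': node 7→21 (fail-walked)  ** P3@[28:28]
i=29 'a': node 21→1 (fail-walked)
i=30 'b': node 1→2
i=31 'a': node 2→3
i=32 'a': node 3→4
i=33 'b': node 4→6
i=34 'a': node 6→7  ** P1@[29:34]
i=35 'a': node 7→4 (fail-walked)
i=36 'a': node 4→5  ** P0@[32:36]
i=37 'c': node 5→21 (fail-walked)  ** P3@[37:37]
i=38 'c': node 21→22  ** P3@[38:38]
i=39 'b': node 22→23  ** P6@[36:39]
i=40 'a': node 23→9 (fail-walked)
i=41 'a': node 9→10
i=42 'c': node 10→11  ** P3@[42:42]
i=43 'c': node 11→12  ** P3@[43:43]
i=44 'b': node 12→13  ** P2@[39:44],P6@[41:44]
i=45 'b': node 13→8 (fail-walked)
i=46 'b': node 8→8 (fail-walked)
i=47 'b': node 8→8 (fail-walked)
i=48 'b': node 8→8 (fail-walked)
i=49 'a': node 8→9
i=50 'a': node 9→10
i=51 'b': node 10→2 (fail-walked)
i=52 'c': node 2→14 (fail-walked)  ** P3@[52:52]
i=53 'b': node 14→15
i=54 'a': node 15→9 (fail-walked)
i=55 'c': node 9→21 (fail-walked)  ** P3@[55:55]
i=56 'c': node 21→22  ** P3@[56:56]
i=57 'b': node 22→23  ** P6@[54:57]
i=58 'c': node 23→16 (fail-walked)  ** P3@[58:58]

All matches (sorted): [[3,3],[4,3],[5,2],[5,6],[8,5],[11,1],[13,5],[15,5],[18,1],[20,0],[21,3],[27,1],[28,3],[34,1],[36,0],[37,3],[38,3],[39,6],[42,3],[43,3],[44,2],[44,6],[52,3],[55,3],[56,3],[57,6],[58,3]]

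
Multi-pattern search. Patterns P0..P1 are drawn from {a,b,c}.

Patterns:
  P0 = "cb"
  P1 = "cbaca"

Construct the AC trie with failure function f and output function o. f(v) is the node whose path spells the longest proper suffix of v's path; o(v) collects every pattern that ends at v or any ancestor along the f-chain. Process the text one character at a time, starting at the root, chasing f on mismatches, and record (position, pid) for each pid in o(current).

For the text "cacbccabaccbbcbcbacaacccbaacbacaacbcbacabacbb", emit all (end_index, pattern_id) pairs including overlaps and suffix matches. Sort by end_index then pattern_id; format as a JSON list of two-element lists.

Build automaton:
Trie nodes:
  0='ε' goto c→1
  1='c' goto b→2
  2='cb' goto a→3  ←P0
  3='cba' goto c→4
  4='cbac' goto a→5
  5='cbaca' goto ·  ←P1

BFS fail/out derivation:
  n1('c'): parent n0 fail=0; on 'c' 0 → fail=0;  out ∅∪∅=∅
  n2('cb'): parent n1 fail=0; on 'b' 0 → fail=0;  out {0}∪∅={0}
  n3('cba'): parent n2 fail=0; on 'a' 0 → fail=0;  out ∅∪∅=∅
  n4('cbac'): parent n3 fail=0; on 'c' 0 → fail=1;  out ∅∪∅=∅
  n5('cbaca'): parent n4 fail=1; on 'a' 1→0 → fail=0;  out {1}∪∅={1}

Text stream:
pos 0 'c': at 1
pos 1 'a': at 0 ·f
pos 2 'c': at 1
pos 3 'b': at 2  emit P0@[2:3]
pos 4 'c': at 1 ·f
pos 5 'c': at 1 ·f
pos 6 'a': at 0 ·f
pos 7 'b': at 0
pos 8 'a': at 0
pos 9 'c': at 1
pos 10 'c': at 1 ·f
pos 11 'b': at 2  emit P0@[10:11]
pos 12 'b': at 0 ·f
pos 13 'c': at 1
pos 14 'b': at 2  emit P0@[13:14]
pos 15 'c': at 1 ·f
pos 16 'b': at 2  emit P0@[15:16]
pos 17 'a': at 3
pos 18 'c': at 4
pos 19 'a': at 5  emit P1@[15:19]
pos 20 'a': at 0 ·f
pos 21 'c': at 1
pos 22 'c': at 1 ·f
pos 23 'c': at 1 ·f
pos 24 'b': at 2  emit P0@[23:24]
pos 25 'a': at 3
pos 26 'a': at 0 ·f
pos 27 'c': at 1
pos 28 'b': at 2  emit P0@[27:28]
pos 29 'a': at 3
pos 30 'c': at 4
pos 31 'a': at 5  emit P1@[27:31]
pos 32 'a': at 0 ·f
pos 33 'c': at 1
pos 34 'b': at 2  emit P0@[33:34]
pos 35 'c': at 1 ·f
pos 36 'b': at 2  emit P0@[35:36]
pos 37 'a': at 3
pos 38 'c': at 4
pos 39 'a': at 5  emit P1@[35:39]
pos 40 'b': at 0 ·f
pos 41 'a': at 0
pos 42 'c': at 1
pos 43 'b': at 2  emit P0@[42:43]
pos 44 'b': at 0 ·f

Result: [[3,0],[11,0],[14,0],[16,0],[19,1],[24,0],[28,0],[31,1],[34,0],[36,0],[39,1],[43,0]]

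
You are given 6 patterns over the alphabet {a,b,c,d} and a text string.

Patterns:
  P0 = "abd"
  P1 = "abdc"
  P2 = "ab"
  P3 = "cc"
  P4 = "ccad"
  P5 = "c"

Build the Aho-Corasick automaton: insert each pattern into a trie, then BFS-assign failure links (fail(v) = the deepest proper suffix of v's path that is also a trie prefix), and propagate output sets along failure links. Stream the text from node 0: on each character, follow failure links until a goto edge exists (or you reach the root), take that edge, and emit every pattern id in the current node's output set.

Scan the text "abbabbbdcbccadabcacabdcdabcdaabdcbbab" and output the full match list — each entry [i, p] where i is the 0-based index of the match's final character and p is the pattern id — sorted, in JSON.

Construct AC machine:
Trie (insert patterns):
  n0 'ε': a→1 c→5
  n1 'a': b→2
  n2 'ab': d→3  [P2 ends]
  n3 'abd': c→4  [P0 ends]
  n4 'abdc': ·  [P1 ends]
  n5 'c': c→6  [P5 ends]
  n6 'cc': a→7  [P3 ends]
  n7 'cca': d→8
  n8 'ccad': ·  [P4 ends]

BFS fail/out derivation:
  fail(1) 'a': from fail(0)=0 chase 'a': 0 ⇒ 0;  out=∅∪out(0)=∅
  fail(5) 'c': from fail(0)=0 chase 'c': 0 ⇒ 0;  out={5}∪out(0)={5}
  fail(2) 'ab': from fail(1)=0 chase 'b': 0 ⇒ 0;  out={2}∪out(0)={2}
  fail(6) 'cc': from fail(5)=0 chase 'c': 0 ⇒ 5;  out={3}∪out(5)={3,5}
  fail(3) 'abd': from fail(2)=0 chase 'd': 0 ⇒ 0;  out={0}∪out(0)={0}
  fail(7) 'cca': from fail(6)=5 chase 'a': 5→0 ⇒ 1;  out=∅∪out(1)=∅
  fail(4) 'abdc': from fail(3)=0 chase 'c': 0 ⇒ 5;  out={1}∪out(5)={1,5}
  fail(8) 'ccad': from fail(7)=1 chase 'd': 1→0 ⇒ 0;  out={4}∪out(0)={4}

Run:
[0] read 'a'  n0⇒n1
[1] read 'b'  n1⇒n2  ** P2@[0:1]
[2] read 'b'  n2⇒n0 (via fail)
[3] read 'a'  n0⇒n1
[4] read 'b'  n1⇒n2  ** P2@[3:4]
[5] read 'b'  n2⇒n0 (via fail)
[6] read 'b'  n0⇒n0
[7] read 'd'  n0⇒n0
[8] read 'c'  n0⇒n5  ** P5@[8:8]
[9] read 'b'  n5⇒n0 (via fail)
[10] read 'c'  n0⇒n5  ** P5@[10:10]
[11] read 'c'  n5⇒n6  ** P3@[10:11],P5@[11:11]
[12] read 'a'  n6⇒n7
[13] read 'd'  n7⇒n8  ** P4@[10:13]
[14] read 'a'  n8⇒n1 (via fail)
[15] read 'b'  n1⇒n2  ** P2@[14:15]
[16] read 'c'  n2⇒n5 (via fail)  ** P5@[16:16]
[17] read 'a'  n5⇒n1 (via fail)
[18] read 'c'  n1⇒n5 (via fail)  ** P5@[18:18]
[19] read 'a'  n5⇒n1 (via fail)
[20] read 'b'  n1⇒n2  ** P2@[19:20]
[21] read 'd'  n2⇒n3  ** P0@[19:21]
[22] read 'c'  n3⇒n4  ** P1@[19:22],P5@[22:22]
[23] read 'd'  n4⇒n0 (via fail)
[24] read 'a'  n0⇒n1
[25] read 'b'  n1⇒n2  ** P2@[24:25]
[26] read 'c'  n2⇒n5 (via fail)  ** P5@[26:26]
[27] read 'd'  n5⇒n0 (via fail)
[28] read 'a'  n0⇒n1
[29] read 'a'  n1⇒n1 (via fail)
[30] read 'b'  n1⇒n2  ** P2@[29:30]
[31] read 'd'  n2⇒n3  ** P0@[29:31]
[32] read 'c'  n3⇒n4  ** P1@[29:32],P5@[32:32]
[33] read 'b'  n4⇒n0 (via fail)
[34] read 'b'  n0⇒n0
[35] read 'a'  n0⇒n1
[36] read 'b'  n1⇒n2  ** P2@[35:36]

All matches (sorted): [[1,2],[4,2],[8,5],[10,5],[11,3],[11,5],[13,4],[15,2],[16,5],[18,5],[20,2],[21,0],[22,1],[22,5],[25,2],[26,5],[30,2],[31,0],[32,1],[32,5],[36,2]]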